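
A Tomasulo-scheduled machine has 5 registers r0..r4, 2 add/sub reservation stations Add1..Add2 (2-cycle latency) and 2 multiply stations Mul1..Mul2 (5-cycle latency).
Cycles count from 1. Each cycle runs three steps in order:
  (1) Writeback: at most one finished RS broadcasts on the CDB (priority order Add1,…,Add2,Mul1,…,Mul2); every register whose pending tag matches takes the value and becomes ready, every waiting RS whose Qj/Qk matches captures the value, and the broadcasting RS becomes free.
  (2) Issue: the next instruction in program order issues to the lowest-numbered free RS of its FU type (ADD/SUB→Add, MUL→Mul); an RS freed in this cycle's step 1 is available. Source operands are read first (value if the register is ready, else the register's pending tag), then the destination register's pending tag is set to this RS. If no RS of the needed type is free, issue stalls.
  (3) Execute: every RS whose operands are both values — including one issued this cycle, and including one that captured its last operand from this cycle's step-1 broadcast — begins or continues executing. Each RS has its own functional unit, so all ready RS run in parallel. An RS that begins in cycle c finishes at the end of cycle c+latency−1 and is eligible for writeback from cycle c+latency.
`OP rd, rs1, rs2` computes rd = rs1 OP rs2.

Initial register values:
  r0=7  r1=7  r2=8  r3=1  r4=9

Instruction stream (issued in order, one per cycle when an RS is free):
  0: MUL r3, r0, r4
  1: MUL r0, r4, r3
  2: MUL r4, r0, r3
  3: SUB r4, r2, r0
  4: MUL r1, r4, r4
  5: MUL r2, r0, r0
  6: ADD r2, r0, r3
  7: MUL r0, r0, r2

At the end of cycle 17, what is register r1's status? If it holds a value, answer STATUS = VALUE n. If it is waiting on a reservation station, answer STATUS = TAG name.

c1: issue MUL r3<-Mul1 | r0:7,r1:7,r2:8,r3:Mul1,r4:9
c2: issue MUL r0<-Mul2 | r0:Mul2,r1:7,r2:8,r3:Mul1,r4:9
c3: stall | r0:Mul2,r1:7,r2:8,r3:Mul1,r4:9
c4: stall | r0:Mul2,r1:7,r2:8,r3:Mul1,r4:9
c5: stall | r0:Mul2,r1:7,r2:8,r3:Mul1,r4:9
c6: CDB Mul1=63; issue MUL r4<-Mul1 | r0:Mul2,r1:7,r2:8,r3:63,r4:Mul1
c7: issue SUB r4<-Add1 | r0:Mul2,r1:7,r2:8,r3:63,r4:Add1
c8: stall | r0:Mul2,r1:7,r2:8,r3:63,r4:Add1
c9: stall | r0:Mul2,r1:7,r2:8,r3:63,r4:Add1
c10: stall | r0:Mul2,r1:7,r2:8,r3:63,r4:Add1
c11: CDB Mul2=567; issue MUL r1<-Mul2 | r0:567,r1:Mul2,r2:8,r3:63,r4:Add1
c12: stall | r0:567,r1:Mul2,r2:8,r3:63,r4:Add1
c13: CDB Add1=-559; stall | r0:567,r1:Mul2,r2:8,r3:63,r4:-559
c14: stall | r0:567,r1:Mul2,r2:8,r3:63,r4:-559
c15: stall | r0:567,r1:Mul2,r2:8,r3:63,r4:-559
c16: CDB Mul1=35721; issue MUL r2<-Mul1 | r0:567,r1:Mul2,r2:Mul1,r3:63,r4:-559
c17: issue ADD r2<-Add1 | r0:567,r1:Mul2,r2:Add1,r3:63,r4:-559

STATUS = TAG Mul2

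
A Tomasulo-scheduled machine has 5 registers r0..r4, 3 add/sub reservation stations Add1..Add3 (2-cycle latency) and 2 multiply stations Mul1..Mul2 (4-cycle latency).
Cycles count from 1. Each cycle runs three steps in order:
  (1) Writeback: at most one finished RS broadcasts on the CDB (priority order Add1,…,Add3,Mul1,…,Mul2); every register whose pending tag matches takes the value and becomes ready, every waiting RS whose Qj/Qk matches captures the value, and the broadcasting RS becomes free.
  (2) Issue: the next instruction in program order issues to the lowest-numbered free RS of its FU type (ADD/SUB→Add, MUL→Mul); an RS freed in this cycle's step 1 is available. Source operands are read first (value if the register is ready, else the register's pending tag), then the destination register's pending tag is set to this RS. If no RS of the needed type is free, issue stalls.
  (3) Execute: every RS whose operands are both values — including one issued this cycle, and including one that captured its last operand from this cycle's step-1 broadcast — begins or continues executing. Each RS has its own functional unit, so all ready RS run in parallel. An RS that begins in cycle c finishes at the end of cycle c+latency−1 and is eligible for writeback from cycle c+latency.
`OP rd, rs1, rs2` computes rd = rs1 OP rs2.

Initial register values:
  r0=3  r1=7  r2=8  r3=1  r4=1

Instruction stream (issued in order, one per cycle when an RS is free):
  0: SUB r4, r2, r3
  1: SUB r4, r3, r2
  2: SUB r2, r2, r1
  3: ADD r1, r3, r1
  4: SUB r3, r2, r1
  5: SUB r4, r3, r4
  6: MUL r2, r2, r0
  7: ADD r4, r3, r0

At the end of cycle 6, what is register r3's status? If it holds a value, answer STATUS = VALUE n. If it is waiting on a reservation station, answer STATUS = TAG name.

STATUS = TAG Add1

c1: issue SUB r4<-Add1 | r0:3,r1:7,r2:8,r3:1,r4:Add1
c2: issue SUB r4<-Add2 | r0:3,r1:7,r2:8,r3:1,r4:Add2
c3: CDB Add1=7; issue SUB r2<-Add1 | r0:3,r1:7,r2:Add1,r3:1,r4:Add2
c4: CDB Add2=-7; issue ADD r1<-Add2 | r0:3,r1:Add2,r2:Add1,r3:1,r4:-7
c5: CDB Add1=1; issue SUB r3<-Add1 | r0:3,r1:Add2,r2:1,r3:Add1,r4:-7
c6: CDB Add2=8; issue SUB r4<-Add2 | r0:3,r1:8,r2:1,r3:Add1,r4:Add2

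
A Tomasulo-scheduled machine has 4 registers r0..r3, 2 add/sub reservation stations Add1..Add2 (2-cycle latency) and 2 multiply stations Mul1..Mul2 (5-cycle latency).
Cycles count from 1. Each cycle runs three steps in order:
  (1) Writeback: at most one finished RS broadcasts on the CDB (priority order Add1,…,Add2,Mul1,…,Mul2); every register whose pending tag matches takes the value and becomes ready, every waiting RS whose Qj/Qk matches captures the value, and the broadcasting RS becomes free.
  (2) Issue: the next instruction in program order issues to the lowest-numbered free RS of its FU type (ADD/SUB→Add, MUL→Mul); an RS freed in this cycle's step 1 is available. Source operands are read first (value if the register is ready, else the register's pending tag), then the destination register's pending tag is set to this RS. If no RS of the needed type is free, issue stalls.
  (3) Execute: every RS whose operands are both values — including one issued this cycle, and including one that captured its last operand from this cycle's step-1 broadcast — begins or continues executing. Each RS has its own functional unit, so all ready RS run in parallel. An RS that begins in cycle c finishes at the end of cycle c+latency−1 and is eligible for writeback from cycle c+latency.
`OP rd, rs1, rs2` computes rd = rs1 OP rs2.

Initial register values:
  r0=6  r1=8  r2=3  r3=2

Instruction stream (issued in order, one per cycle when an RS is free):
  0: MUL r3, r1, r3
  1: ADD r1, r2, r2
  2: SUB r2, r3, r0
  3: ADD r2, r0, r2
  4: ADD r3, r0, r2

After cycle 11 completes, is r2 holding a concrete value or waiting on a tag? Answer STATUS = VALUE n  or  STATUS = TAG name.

STATUS = VALUE 16

cycle 1: issue MUL r3<-Mul1 // r0:6,r1:8,r2:3,r3:Mul1
cycle 2: issue ADD r1<-Add1 // r0:6,r1:Add1,r2:3,r3:Mul1
cycle 3: issue SUB r2<-Add2 // r0:6,r1:Add1,r2:Add2,r3:Mul1
cycle 4: CDB Add1=6; issue ADD r2<-Add1 // r0:6,r1:6,r2:Add1,r3:Mul1
cycle 5: stall // r0:6,r1:6,r2:Add1,r3:Mul1
cycle 6: CDB Mul1=16; stall // r0:6,r1:6,r2:Add1,r3:16
cycle 7: stall // r0:6,r1:6,r2:Add1,r3:16
cycle 8: CDB Add2=10; issue ADD r3<-Add2 // r0:6,r1:6,r2:Add1,r3:Add2
cycle 9: - // r0:6,r1:6,r2:Add1,r3:Add2
cycle 10: CDB Add1=16 // r0:6,r1:6,r2:16,r3:Add2
cycle 11: - // r0:6,r1:6,r2:16,r3:Add2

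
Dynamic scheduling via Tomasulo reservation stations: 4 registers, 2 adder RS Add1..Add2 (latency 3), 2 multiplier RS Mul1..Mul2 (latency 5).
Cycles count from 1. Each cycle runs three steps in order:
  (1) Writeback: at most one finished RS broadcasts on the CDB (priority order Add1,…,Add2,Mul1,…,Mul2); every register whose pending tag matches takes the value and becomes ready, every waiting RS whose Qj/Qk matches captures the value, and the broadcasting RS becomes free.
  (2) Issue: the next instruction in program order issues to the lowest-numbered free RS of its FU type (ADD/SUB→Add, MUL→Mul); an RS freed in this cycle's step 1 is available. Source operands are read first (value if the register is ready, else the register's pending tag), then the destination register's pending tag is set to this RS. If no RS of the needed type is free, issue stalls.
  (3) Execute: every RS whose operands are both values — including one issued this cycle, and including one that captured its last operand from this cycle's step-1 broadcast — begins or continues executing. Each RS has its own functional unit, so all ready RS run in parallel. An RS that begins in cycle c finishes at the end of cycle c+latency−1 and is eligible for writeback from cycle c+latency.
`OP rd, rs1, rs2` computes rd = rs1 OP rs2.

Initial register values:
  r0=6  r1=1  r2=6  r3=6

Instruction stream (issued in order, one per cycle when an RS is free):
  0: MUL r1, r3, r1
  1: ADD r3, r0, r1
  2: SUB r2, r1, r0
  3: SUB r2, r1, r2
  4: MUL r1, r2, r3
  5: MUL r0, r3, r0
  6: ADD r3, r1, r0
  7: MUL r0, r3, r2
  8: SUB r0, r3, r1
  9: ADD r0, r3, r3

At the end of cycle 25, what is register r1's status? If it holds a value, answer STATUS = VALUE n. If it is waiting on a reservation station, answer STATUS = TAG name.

STATUS = VALUE 72

cycle 1: issue MUL r1<-Mul1 // r0:6,r1:Mul1,r2:6,r3:6
cycle 2: issue ADD r3<-Add1 // r0:6,r1:Mul1,r2:6,r3:Add1
cycle 3: issue SUB r2<-Add2 // r0:6,r1:Mul1,r2:Add2,r3:Add1
cycle 4: stall // r0:6,r1:Mul1,r2:Add2,r3:Add1
cycle 5: stall // r0:6,r1:Mul1,r2:Add2,r3:Add1
cycle 6: CDB Mul1=6; stall // r0:6,r1:6,r2:Add2,r3:Add1
cycle 7: stall // r0:6,r1:6,r2:Add2,r3:Add1
cycle 8: stall // r0:6,r1:6,r2:Add2,r3:Add1
cycle 9: CDB Add1=12; issue SUB r2<-Add1 // r0:6,r1:6,r2:Add1,r3:12
cycle 10: CDB Add2=0; issue MUL r1<-Mul1 // r0:6,r1:Mul1,r2:Add1,r3:12
cycle 11: issue MUL r0<-Mul2 // r0:Mul2,r1:Mul1,r2:Add1,r3:12
cycle 12: issue ADD r3<-Add2 // r0:Mul2,r1:Mul1,r2:Add1,r3:Add2
cycle 13: CDB Add1=6; stall // r0:Mul2,r1:Mul1,r2:6,r3:Add2
cycle 14: stall // r0:Mul2,r1:Mul1,r2:6,r3:Add2
cycle 15: stall // r0:Mul2,r1:Mul1,r2:6,r3:Add2
cycle 16: CDB Mul2=72; issue MUL r0<-Mul2 // r0:Mul2,r1:Mul1,r2:6,r3:Add2
cycle 17: issue SUB r0<-Add1 // r0:Add1,r1:Mul1,r2:6,r3:Add2
cycle 18: CDB Mul1=72; stall // r0:Add1,r1:72,r2:6,r3:Add2
cycle 19: stall // r0:Add1,r1:72,r2:6,r3:Add2
cycle 20: stall // r0:Add1,r1:72,r2:6,r3:Add2
cycle 21: CDB Add2=144; issue ADD r0<-Add2 // r0:Add2,r1:72,r2:6,r3:144
cycle 22: - // r0:Add2,r1:72,r2:6,r3:144
cycle 23: - // r0:Add2,r1:72,r2:6,r3:144
cycle 24: CDB Add1=72 // r0:Add2,r1:72,r2:6,r3:144
cycle 25: CDB Add2=288 // r0:288,r1:72,r2:6,r3:144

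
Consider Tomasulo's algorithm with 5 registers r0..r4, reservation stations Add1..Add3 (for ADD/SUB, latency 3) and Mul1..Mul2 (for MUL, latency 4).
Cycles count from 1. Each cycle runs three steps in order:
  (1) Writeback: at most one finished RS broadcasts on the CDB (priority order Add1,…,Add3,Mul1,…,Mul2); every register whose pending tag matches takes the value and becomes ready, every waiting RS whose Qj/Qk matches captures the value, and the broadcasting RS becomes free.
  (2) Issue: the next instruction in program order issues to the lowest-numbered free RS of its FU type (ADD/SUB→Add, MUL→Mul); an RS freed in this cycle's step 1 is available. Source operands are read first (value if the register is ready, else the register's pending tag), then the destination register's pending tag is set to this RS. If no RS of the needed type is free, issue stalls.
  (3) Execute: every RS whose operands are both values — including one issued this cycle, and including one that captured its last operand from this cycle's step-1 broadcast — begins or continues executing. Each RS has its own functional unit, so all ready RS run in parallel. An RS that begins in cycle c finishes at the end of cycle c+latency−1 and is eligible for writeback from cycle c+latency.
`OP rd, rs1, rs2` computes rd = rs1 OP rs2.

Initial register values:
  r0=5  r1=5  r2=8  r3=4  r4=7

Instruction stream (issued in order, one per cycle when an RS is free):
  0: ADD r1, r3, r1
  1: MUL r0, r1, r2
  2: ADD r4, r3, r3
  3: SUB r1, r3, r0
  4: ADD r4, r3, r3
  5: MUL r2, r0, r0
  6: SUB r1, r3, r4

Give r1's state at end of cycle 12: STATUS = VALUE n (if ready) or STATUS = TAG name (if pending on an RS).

STATUS = VALUE -4

  c1: issue ADD r1<-Add1  regs: r0:5,r1:Add1,r2:8,r3:4,r4:7
  c2: issue MUL r0<-Mul1  regs: r0:Mul1,r1:Add1,r2:8,r3:4,r4:7
  c3: issue ADD r4<-Add2  regs: r0:Mul1,r1:Add1,r2:8,r3:4,r4:Add2
  c4: CDB Add1=9; issue SUB r1<-Add1  regs: r0:Mul1,r1:Add1,r2:8,r3:4,r4:Add2
  c5: issue ADD r4<-Add3  regs: r0:Mul1,r1:Add1,r2:8,r3:4,r4:Add3
  c6: CDB Add2=8; issue MUL r2<-Mul2  regs: r0:Mul1,r1:Add1,r2:Mul2,r3:4,r4:Add3
  c7: issue SUB r1<-Add2  regs: r0:Mul1,r1:Add2,r2:Mul2,r3:4,r4:Add3
  c8: CDB Add3=8  regs: r0:Mul1,r1:Add2,r2:Mul2,r3:4,r4:8
  c9: CDB Mul1=72  regs: r0:72,r1:Add2,r2:Mul2,r3:4,r4:8
  c10: -  regs: r0:72,r1:Add2,r2:Mul2,r3:4,r4:8
  c11: CDB Add2=-4  regs: r0:72,r1:-4,r2:Mul2,r3:4,r4:8
  c12: CDB Add1=-68  regs: r0:72,r1:-4,r2:Mul2,r3:4,r4:8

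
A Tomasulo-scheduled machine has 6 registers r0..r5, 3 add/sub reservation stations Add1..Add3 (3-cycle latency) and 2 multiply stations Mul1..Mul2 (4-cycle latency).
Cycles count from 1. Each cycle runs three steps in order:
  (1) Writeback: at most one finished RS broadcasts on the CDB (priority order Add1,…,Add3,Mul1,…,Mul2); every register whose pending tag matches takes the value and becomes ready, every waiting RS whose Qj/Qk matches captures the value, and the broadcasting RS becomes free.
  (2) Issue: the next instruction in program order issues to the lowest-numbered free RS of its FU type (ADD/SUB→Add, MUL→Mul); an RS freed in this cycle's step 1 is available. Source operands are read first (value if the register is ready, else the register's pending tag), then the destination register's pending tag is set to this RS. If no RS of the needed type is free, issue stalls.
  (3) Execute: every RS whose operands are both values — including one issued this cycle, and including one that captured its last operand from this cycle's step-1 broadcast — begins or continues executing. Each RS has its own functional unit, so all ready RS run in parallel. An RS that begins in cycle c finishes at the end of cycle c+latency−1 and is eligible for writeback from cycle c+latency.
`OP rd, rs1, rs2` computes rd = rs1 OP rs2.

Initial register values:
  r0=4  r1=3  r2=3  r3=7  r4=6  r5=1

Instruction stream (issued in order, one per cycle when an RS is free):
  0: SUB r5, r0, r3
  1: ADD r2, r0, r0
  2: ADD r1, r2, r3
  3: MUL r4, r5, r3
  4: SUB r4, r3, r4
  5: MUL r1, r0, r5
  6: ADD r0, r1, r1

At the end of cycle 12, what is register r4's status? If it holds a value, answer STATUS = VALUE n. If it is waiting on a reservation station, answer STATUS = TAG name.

c1: issue SUB r5<-Add1 | r0:4,r1:3,r2:3,r3:7,r4:6,r5:Add1
c2: issue ADD r2<-Add2 | r0:4,r1:3,r2:Add2,r3:7,r4:6,r5:Add1
c3: issue ADD r1<-Add3 | r0:4,r1:Add3,r2:Add2,r3:7,r4:6,r5:Add1
c4: CDB Add1=-3; issue MUL r4<-Mul1 | r0:4,r1:Add3,r2:Add2,r3:7,r4:Mul1,r5:-3
c5: CDB Add2=8; issue SUB r4<-Add1 | r0:4,r1:Add3,r2:8,r3:7,r4:Add1,r5:-3
c6: issue MUL r1<-Mul2 | r0:4,r1:Mul2,r2:8,r3:7,r4:Add1,r5:-3
c7: issue ADD r0<-Add2 | r0:Add2,r1:Mul2,r2:8,r3:7,r4:Add1,r5:-3
c8: CDB Add3=15 | r0:Add2,r1:Mul2,r2:8,r3:7,r4:Add1,r5:-3
c9: CDB Mul1=-21 | r0:Add2,r1:Mul2,r2:8,r3:7,r4:Add1,r5:-3
c10: CDB Mul2=-12 | r0:Add2,r1:-12,r2:8,r3:7,r4:Add1,r5:-3
c11: - | r0:Add2,r1:-12,r2:8,r3:7,r4:Add1,r5:-3
c12: CDB Add1=28 | r0:Add2,r1:-12,r2:8,r3:7,r4:28,r5:-3

STATUS = VALUE 28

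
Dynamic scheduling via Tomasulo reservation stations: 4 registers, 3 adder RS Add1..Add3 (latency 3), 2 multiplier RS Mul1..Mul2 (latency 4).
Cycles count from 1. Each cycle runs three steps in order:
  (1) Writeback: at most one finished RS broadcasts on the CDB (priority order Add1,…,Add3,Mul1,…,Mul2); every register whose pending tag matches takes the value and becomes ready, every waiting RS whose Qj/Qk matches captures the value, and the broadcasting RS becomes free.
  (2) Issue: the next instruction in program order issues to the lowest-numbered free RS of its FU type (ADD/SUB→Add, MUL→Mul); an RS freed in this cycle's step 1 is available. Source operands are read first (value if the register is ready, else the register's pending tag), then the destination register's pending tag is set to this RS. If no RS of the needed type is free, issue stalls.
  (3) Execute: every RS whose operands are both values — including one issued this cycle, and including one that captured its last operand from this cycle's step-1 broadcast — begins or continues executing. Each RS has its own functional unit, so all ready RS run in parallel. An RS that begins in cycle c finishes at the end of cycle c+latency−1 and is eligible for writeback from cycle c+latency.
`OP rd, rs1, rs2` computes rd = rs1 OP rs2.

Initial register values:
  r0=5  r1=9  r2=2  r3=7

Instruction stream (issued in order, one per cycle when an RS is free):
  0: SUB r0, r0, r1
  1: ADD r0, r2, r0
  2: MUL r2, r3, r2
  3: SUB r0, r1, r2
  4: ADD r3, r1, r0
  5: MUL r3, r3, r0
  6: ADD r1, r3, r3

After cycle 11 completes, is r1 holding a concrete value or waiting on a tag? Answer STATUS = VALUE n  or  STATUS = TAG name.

STATUS = TAG Add2

cycle 1: issue SUB r0<-Add1 // r0:Add1,r1:9,r2:2,r3:7
cycle 2: issue ADD r0<-Add2 // r0:Add2,r1:9,r2:2,r3:7
cycle 3: issue MUL r2<-Mul1 // r0:Add2,r1:9,r2:Mul1,r3:7
cycle 4: CDB Add1=-4; issue SUB r0<-Add1 // r0:Add1,r1:9,r2:Mul1,r3:7
cycle 5: issue ADD r3<-Add3 // r0:Add1,r1:9,r2:Mul1,r3:Add3
cycle 6: issue MUL r3<-Mul2 // r0:Add1,r1:9,r2:Mul1,r3:Mul2
cycle 7: CDB Add2=-2; issue ADD r1<-Add2 // r0:Add1,r1:Add2,r2:Mul1,r3:Mul2
cycle 8: CDB Mul1=14 // r0:Add1,r1:Add2,r2:14,r3:Mul2
cycle 9: - // r0:Add1,r1:Add2,r2:14,r3:Mul2
cycle 10: - // r0:Add1,r1:Add2,r2:14,r3:Mul2
cycle 11: CDB Add1=-5 // r0:-5,r1:Add2,r2:14,r3:Mul2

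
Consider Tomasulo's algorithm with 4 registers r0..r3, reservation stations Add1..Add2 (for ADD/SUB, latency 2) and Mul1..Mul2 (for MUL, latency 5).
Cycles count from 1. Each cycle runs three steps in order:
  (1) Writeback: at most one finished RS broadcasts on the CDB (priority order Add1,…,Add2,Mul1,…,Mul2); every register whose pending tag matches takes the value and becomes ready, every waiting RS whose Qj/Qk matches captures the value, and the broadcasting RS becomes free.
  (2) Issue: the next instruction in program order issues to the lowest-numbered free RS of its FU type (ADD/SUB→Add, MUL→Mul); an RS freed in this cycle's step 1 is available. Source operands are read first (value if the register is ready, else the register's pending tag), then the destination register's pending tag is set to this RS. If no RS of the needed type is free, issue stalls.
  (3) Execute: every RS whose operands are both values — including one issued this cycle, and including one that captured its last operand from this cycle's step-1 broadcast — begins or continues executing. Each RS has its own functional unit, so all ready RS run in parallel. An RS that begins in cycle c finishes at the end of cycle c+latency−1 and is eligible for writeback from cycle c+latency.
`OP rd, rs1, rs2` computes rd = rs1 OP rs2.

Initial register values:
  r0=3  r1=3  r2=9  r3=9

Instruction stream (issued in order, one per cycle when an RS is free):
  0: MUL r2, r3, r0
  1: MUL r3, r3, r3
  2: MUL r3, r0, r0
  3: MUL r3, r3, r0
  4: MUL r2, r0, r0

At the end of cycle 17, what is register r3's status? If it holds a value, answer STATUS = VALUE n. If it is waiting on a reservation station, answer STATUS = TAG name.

STATUS = VALUE 27

c1: issue MUL r2<-Mul1 | r0:3,r1:3,r2:Mul1,r3:9
c2: issue MUL r3<-Mul2 | r0:3,r1:3,r2:Mul1,r3:Mul2
c3: stall | r0:3,r1:3,r2:Mul1,r3:Mul2
c4: stall | r0:3,r1:3,r2:Mul1,r3:Mul2
c5: stall | r0:3,r1:3,r2:Mul1,r3:Mul2
c6: CDB Mul1=27; issue MUL r3<-Mul1 | r0:3,r1:3,r2:27,r3:Mul1
c7: CDB Mul2=81; issue MUL r3<-Mul2 | r0:3,r1:3,r2:27,r3:Mul2
c8: stall | r0:3,r1:3,r2:27,r3:Mul2
c9: stall | r0:3,r1:3,r2:27,r3:Mul2
c10: stall | r0:3,r1:3,r2:27,r3:Mul2
c11: CDB Mul1=9; issue MUL r2<-Mul1 | r0:3,r1:3,r2:Mul1,r3:Mul2
c12: - | r0:3,r1:3,r2:Mul1,r3:Mul2
c13: - | r0:3,r1:3,r2:Mul1,r3:Mul2
c14: - | r0:3,r1:3,r2:Mul1,r3:Mul2
c15: - | r0:3,r1:3,r2:Mul1,r3:Mul2
c16: CDB Mul1=9 | r0:3,r1:3,r2:9,r3:Mul2
c17: CDB Mul2=27 | r0:3,r1:3,r2:9,r3:27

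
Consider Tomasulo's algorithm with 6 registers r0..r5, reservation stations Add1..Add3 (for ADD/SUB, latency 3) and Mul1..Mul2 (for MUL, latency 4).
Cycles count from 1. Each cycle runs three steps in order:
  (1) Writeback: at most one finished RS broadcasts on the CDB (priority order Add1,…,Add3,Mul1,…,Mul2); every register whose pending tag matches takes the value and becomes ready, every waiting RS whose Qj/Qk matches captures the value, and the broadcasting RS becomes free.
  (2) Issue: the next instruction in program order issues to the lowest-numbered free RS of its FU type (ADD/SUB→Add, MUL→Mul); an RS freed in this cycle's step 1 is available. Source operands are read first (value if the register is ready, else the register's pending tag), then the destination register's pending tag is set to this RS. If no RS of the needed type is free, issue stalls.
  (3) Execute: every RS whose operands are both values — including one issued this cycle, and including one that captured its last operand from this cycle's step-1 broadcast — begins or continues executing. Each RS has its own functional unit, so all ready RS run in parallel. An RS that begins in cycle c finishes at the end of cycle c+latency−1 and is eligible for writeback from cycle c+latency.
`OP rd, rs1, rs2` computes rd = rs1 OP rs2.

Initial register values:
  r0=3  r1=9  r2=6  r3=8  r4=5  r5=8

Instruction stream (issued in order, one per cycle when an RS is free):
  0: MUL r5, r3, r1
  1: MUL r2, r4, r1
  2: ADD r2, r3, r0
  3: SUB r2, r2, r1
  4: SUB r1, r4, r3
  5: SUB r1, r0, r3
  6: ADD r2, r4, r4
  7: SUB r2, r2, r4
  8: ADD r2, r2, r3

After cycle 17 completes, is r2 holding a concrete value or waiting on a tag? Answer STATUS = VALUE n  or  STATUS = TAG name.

STATUS = VALUE 13

cycle 1: issue MUL r5<-Mul1 // r0:3,r1:9,r2:6,r3:8,r4:5,r5:Mul1
cycle 2: issue MUL r2<-Mul2 // r0:3,r1:9,r2:Mul2,r3:8,r4:5,r5:Mul1
cycle 3: issue ADD r2<-Add1 // r0:3,r1:9,r2:Add1,r3:8,r4:5,r5:Mul1
cycle 4: issue SUB r2<-Add2 // r0:3,r1:9,r2:Add2,r3:8,r4:5,r5:Mul1
cycle 5: CDB Mul1=72; issue SUB r1<-Add3 // r0:3,r1:Add3,r2:Add2,r3:8,r4:5,r5:72
cycle 6: CDB Add1=11; issue SUB r1<-Add1 // r0:3,r1:Add1,r2:Add2,r3:8,r4:5,r5:72
cycle 7: CDB Mul2=45; stall // r0:3,r1:Add1,r2:Add2,r3:8,r4:5,r5:72
cycle 8: CDB Add3=-3; issue ADD r2<-Add3 // r0:3,r1:Add1,r2:Add3,r3:8,r4:5,r5:72
cycle 9: CDB Add1=-5; issue SUB r2<-Add1 // r0:3,r1:-5,r2:Add1,r3:8,r4:5,r5:72
cycle 10: CDB Add2=2; issue ADD r2<-Add2 // r0:3,r1:-5,r2:Add2,r3:8,r4:5,r5:72
cycle 11: CDB Add3=10 // r0:3,r1:-5,r2:Add2,r3:8,r4:5,r5:72
cycle 12: - // r0:3,r1:-5,r2:Add2,r3:8,r4:5,r5:72
cycle 13: - // r0:3,r1:-5,r2:Add2,r3:8,r4:5,r5:72
cycle 14: CDB Add1=5 // r0:3,r1:-5,r2:Add2,r3:8,r4:5,r5:72
cycle 15: - // r0:3,r1:-5,r2:Add2,r3:8,r4:5,r5:72
cycle 16: - // r0:3,r1:-5,r2:Add2,r3:8,r4:5,r5:72
cycle 17: CDB Add2=13 // r0:3,r1:-5,r2:13,r3:8,r4:5,r5:72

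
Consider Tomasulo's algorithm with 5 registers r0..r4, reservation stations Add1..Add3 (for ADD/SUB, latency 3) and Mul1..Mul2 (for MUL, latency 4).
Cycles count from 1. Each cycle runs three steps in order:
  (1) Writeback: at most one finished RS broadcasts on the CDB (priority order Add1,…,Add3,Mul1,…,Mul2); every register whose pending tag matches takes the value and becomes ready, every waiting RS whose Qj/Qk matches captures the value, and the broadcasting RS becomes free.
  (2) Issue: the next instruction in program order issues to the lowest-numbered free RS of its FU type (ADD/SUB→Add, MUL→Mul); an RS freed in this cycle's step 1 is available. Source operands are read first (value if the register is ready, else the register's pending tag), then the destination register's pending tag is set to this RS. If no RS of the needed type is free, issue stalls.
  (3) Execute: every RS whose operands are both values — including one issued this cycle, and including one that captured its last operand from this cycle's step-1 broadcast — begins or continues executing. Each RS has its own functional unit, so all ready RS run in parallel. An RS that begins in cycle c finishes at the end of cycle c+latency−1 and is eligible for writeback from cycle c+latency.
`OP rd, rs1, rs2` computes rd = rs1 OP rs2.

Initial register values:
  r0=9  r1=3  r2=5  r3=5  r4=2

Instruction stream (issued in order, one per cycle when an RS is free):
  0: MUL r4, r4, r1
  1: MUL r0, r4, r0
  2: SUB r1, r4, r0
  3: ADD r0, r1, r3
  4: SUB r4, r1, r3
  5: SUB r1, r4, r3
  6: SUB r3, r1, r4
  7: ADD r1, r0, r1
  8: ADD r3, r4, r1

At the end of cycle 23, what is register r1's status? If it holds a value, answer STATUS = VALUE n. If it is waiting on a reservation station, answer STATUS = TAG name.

  c1: issue MUL r4<-Mul1  regs: r0:9,r1:3,r2:5,r3:5,r4:Mul1
  c2: issue MUL r0<-Mul2  regs: r0:Mul2,r1:3,r2:5,r3:5,r4:Mul1
  c3: issue SUB r1<-Add1  regs: r0:Mul2,r1:Add1,r2:5,r3:5,r4:Mul1
  c4: issue ADD r0<-Add2  regs: r0:Add2,r1:Add1,r2:5,r3:5,r4:Mul1
  c5: CDB Mul1=6; issue SUB r4<-Add3  regs: r0:Add2,r1:Add1,r2:5,r3:5,r4:Add3
  c6: stall  regs: r0:Add2,r1:Add1,r2:5,r3:5,r4:Add3
  c7: stall  regs: r0:Add2,r1:Add1,r2:5,r3:5,r4:Add3
  c8: stall  regs: r0:Add2,r1:Add1,r2:5,r3:5,r4:Add3
  c9: CDB Mul2=54; stall  regs: r0:Add2,r1:Add1,r2:5,r3:5,r4:Add3
  c10: stall  regs: r0:Add2,r1:Add1,r2:5,r3:5,r4:Add3
  c11: stall  regs: r0:Add2,r1:Add1,r2:5,r3:5,r4:Add3
  c12: CDB Add1=-48; issue SUB r1<-Add1  regs: r0:Add2,r1:Add1,r2:5,r3:5,r4:Add3
  c13: stall  regs: r0:Add2,r1:Add1,r2:5,r3:5,r4:Add3
  c14: stall  regs: r0:Add2,r1:Add1,r2:5,r3:5,r4:Add3
  c15: CDB Add2=-43; issue SUB r3<-Add2  regs: r0:-43,r1:Add1,r2:5,r3:Add2,r4:Add3
  c16: CDB Add3=-53; issue ADD r1<-Add3  regs: r0:-43,r1:Add3,r2:5,r3:Add2,r4:-53
  c17: stall  regs: r0:-43,r1:Add3,r2:5,r3:Add2,r4:-53
  c18: stall  regs: r0:-43,r1:Add3,r2:5,r3:Add2,r4:-53
  c19: CDB Add1=-58; issue ADD r3<-Add1  regs: r0:-43,r1:Add3,r2:5,r3:Add1,r4:-53
  c20: -  regs: r0:-43,r1:Add3,r2:5,r3:Add1,r4:-53
  c21: -  regs: r0:-43,r1:Add3,r2:5,r3:Add1,r4:-53
  c22: CDB Add2=-5  regs: r0:-43,r1:Add3,r2:5,r3:Add1,r4:-53
  c23: CDB Add3=-101  regs: r0:-43,r1:-101,r2:5,r3:Add1,r4:-53

STATUS = VALUE -101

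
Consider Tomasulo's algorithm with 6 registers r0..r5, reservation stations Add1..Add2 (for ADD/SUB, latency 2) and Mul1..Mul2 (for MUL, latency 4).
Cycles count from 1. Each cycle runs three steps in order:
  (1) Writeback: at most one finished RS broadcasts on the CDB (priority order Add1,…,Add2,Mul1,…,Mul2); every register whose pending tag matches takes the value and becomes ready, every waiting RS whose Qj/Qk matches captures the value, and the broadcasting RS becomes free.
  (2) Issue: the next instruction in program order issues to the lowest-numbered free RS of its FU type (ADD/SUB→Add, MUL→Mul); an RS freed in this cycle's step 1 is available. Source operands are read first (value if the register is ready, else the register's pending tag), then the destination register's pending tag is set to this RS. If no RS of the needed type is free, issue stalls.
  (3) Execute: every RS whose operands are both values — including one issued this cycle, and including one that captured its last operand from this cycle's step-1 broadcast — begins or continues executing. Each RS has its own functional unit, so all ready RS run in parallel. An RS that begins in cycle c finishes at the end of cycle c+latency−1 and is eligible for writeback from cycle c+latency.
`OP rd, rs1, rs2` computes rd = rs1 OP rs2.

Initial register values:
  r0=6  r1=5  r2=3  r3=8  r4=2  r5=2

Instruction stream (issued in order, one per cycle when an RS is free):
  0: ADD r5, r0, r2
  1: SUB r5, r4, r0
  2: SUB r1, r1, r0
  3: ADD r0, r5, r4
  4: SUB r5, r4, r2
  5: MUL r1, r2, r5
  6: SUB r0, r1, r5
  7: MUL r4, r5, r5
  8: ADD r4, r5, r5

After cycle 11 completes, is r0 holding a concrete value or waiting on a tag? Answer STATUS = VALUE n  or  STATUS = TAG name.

STATUS = TAG Add1

  c1: issue ADD r5<-Add1  regs: r0:6,r1:5,r2:3,r3:8,r4:2,r5:Add1
  c2: issue SUB r5<-Add2  regs: r0:6,r1:5,r2:3,r3:8,r4:2,r5:Add2
  c3: CDB Add1=9; issue SUB r1<-Add1  regs: r0:6,r1:Add1,r2:3,r3:8,r4:2,r5:Add2
  c4: CDB Add2=-4; issue ADD r0<-Add2  regs: r0:Add2,r1:Add1,r2:3,r3:8,r4:2,r5:-4
  c5: CDB Add1=-1; issue SUB r5<-Add1  regs: r0:Add2,r1:-1,r2:3,r3:8,r4:2,r5:Add1
  c6: CDB Add2=-2; issue MUL r1<-Mul1  regs: r0:-2,r1:Mul1,r2:3,r3:8,r4:2,r5:Add1
  c7: CDB Add1=-1; issue SUB r0<-Add1  regs: r0:Add1,r1:Mul1,r2:3,r3:8,r4:2,r5:-1
  c8: issue MUL r4<-Mul2  regs: r0:Add1,r1:Mul1,r2:3,r3:8,r4:Mul2,r5:-1
  c9: issue ADD r4<-Add2  regs: r0:Add1,r1:Mul1,r2:3,r3:8,r4:Add2,r5:-1
  c10: -  regs: r0:Add1,r1:Mul1,r2:3,r3:8,r4:Add2,r5:-1
  c11: CDB Add2=-2  regs: r0:Add1,r1:Mul1,r2:3,r3:8,r4:-2,r5:-1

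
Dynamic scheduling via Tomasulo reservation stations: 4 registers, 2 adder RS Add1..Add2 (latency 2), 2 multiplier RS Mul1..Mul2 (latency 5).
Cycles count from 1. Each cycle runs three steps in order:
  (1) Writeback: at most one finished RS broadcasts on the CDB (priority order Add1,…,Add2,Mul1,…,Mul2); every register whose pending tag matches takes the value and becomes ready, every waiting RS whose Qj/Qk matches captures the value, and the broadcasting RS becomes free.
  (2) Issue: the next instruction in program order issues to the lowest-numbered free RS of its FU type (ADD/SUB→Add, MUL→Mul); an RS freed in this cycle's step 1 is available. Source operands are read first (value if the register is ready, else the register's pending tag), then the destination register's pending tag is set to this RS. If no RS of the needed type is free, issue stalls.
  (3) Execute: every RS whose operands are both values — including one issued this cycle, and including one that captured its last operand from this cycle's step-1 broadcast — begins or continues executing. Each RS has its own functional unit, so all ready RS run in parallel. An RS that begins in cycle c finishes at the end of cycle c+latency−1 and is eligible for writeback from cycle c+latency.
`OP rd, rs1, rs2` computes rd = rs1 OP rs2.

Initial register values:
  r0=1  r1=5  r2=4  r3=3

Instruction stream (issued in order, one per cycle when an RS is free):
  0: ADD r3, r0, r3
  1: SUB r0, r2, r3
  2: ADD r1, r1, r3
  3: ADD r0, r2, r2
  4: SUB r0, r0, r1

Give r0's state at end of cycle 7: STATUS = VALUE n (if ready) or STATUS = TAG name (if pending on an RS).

STATUS = TAG Add2

cycle 1: issue ADD r3<-Add1 // r0:1,r1:5,r2:4,r3:Add1
cycle 2: issue SUB r0<-Add2 // r0:Add2,r1:5,r2:4,r3:Add1
cycle 3: CDB Add1=4; issue ADD r1<-Add1 // r0:Add2,r1:Add1,r2:4,r3:4
cycle 4: stall // r0:Add2,r1:Add1,r2:4,r3:4
cycle 5: CDB Add1=9; issue ADD r0<-Add1 // r0:Add1,r1:9,r2:4,r3:4
cycle 6: CDB Add2=0; issue SUB r0<-Add2 // r0:Add2,r1:9,r2:4,r3:4
cycle 7: CDB Add1=8 // r0:Add2,r1:9,r2:4,r3:4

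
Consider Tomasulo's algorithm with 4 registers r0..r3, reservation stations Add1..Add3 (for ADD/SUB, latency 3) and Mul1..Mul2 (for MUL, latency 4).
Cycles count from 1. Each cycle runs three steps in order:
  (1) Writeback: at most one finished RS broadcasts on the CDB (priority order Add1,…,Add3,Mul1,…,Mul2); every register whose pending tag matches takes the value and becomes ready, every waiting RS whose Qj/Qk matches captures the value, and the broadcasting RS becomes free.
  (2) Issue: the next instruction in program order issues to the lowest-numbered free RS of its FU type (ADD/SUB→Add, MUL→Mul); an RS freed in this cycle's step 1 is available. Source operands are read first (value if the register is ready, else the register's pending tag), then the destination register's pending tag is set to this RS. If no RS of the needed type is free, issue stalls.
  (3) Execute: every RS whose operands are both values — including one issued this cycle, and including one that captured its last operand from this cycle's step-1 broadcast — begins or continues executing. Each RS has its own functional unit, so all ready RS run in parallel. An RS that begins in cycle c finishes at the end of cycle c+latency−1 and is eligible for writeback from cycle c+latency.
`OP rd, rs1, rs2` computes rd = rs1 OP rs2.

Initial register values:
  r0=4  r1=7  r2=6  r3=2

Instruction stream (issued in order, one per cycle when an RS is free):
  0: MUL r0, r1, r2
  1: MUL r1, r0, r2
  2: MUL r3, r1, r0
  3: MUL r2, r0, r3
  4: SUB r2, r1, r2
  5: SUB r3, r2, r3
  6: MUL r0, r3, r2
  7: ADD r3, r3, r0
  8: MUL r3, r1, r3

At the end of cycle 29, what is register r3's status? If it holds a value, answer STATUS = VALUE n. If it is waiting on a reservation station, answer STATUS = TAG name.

STATUS = TAG Mul2

cycle 1: issue MUL r0<-Mul1 // r0:Mul1,r1:7,r2:6,r3:2
cycle 2: issue MUL r1<-Mul2 // r0:Mul1,r1:Mul2,r2:6,r3:2
cycle 3: stall // r0:Mul1,r1:Mul2,r2:6,r3:2
cycle 4: stall // r0:Mul1,r1:Mul2,r2:6,r3:2
cycle 5: CDB Mul1=42; issue MUL r3<-Mul1 // r0:42,r1:Mul2,r2:6,r3:Mul1
cycle 6: stall // r0:42,r1:Mul2,r2:6,r3:Mul1
cycle 7: stall // r0:42,r1:Mul2,r2:6,r3:Mul1
cycle 8: stall // r0:42,r1:Mul2,r2:6,r3:Mul1
cycle 9: CDB Mul2=252; issue MUL r2<-Mul2 // r0:42,r1:252,r2:Mul2,r3:Mul1
cycle 10: issue SUB r2<-Add1 // r0:42,r1:252,r2:Add1,r3:Mul1
cycle 11: issue SUB r3<-Add2 // r0:42,r1:252,r2:Add1,r3:Add2
cycle 12: stall // r0:42,r1:252,r2:Add1,r3:Add2
cycle 13: CDB Mul1=10584; issue MUL r0<-Mul1 // r0:Mul1,r1:252,r2:Add1,r3:Add2
cycle 14: issue ADD r3<-Add3 // r0:Mul1,r1:252,r2:Add1,r3:Add3
cycle 15: stall // r0:Mul1,r1:252,r2:Add1,r3:Add3
cycle 16: stall // r0:Mul1,r1:252,r2:Add1,r3:Add3
cycle 17: CDB Mul2=444528; issue MUL r3<-Mul2 // r0:Mul1,r1:252,r2:Add1,r3:Mul2
cycle 18: - // r0:Mul1,r1:252,r2:Add1,r3:Mul2
cycle 19: - // r0:Mul1,r1:252,r2:Add1,r3:Mul2
cycle 20: CDB Add1=-444276 // r0:Mul1,r1:252,r2:-444276,r3:Mul2
cycle 21: - // r0:Mul1,r1:252,r2:-444276,r3:Mul2
cycle 22: - // r0:Mul1,r1:252,r2:-444276,r3:Mul2
cycle 23: CDB Add2=-454860 // r0:Mul1,r1:252,r2:-444276,r3:Mul2
cycle 24: - // r0:Mul1,r1:252,r2:-444276,r3:Mul2
cycle 25: - // r0:Mul1,r1:252,r2:-444276,r3:Mul2
cycle 26: - // r0:Mul1,r1:252,r2:-444276,r3:Mul2
cycle 27: CDB Mul1=202083381360 // r0:202083381360,r1:252,r2:-444276,r3:Mul2
cycle 28: - // r0:202083381360,r1:252,r2:-444276,r3:Mul2
cycle 29: - // r0:202083381360,r1:252,r2:-444276,r3:Mul2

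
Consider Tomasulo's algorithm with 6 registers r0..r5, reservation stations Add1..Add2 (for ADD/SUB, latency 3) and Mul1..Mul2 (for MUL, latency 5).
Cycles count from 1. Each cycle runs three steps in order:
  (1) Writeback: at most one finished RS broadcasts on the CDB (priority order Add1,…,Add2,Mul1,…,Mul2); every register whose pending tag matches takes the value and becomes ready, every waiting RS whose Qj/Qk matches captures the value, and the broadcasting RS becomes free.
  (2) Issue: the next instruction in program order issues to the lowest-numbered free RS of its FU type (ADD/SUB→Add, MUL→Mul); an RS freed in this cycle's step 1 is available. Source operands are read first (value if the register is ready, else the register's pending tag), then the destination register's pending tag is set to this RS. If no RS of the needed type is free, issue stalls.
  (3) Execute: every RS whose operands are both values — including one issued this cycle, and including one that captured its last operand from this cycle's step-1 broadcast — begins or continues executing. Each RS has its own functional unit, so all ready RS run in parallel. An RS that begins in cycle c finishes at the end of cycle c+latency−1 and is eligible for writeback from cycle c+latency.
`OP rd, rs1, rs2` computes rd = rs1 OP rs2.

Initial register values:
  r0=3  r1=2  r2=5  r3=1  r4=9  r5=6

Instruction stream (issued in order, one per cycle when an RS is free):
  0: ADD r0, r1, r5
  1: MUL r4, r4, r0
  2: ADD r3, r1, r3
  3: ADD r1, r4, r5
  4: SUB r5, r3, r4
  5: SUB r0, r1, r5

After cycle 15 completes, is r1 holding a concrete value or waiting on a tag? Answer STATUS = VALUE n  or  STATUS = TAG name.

STATUS = VALUE 78

  c1: issue ADD r0<-Add1  regs: r0:Add1,r1:2,r2:5,r3:1,r4:9,r5:6
  c2: issue MUL r4<-Mul1  regs: r0:Add1,r1:2,r2:5,r3:1,r4:Mul1,r5:6
  c3: issue ADD r3<-Add2  regs: r0:Add1,r1:2,r2:5,r3:Add2,r4:Mul1,r5:6
  c4: CDB Add1=8; issue ADD r1<-Add1  regs: r0:8,r1:Add1,r2:5,r3:Add2,r4:Mul1,r5:6
  c5: stall  regs: r0:8,r1:Add1,r2:5,r3:Add2,r4:Mul1,r5:6
  c6: CDB Add2=3; issue SUB r5<-Add2  regs: r0:8,r1:Add1,r2:5,r3:3,r4:Mul1,r5:Add2
  c7: stall  regs: r0:8,r1:Add1,r2:5,r3:3,r4:Mul1,r5:Add2
  c8: stall  regs: r0:8,r1:Add1,r2:5,r3:3,r4:Mul1,r5:Add2
  c9: CDB Mul1=72; stall  regs: r0:8,r1:Add1,r2:5,r3:3,r4:72,r5:Add2
  c10: stall  regs: r0:8,r1:Add1,r2:5,r3:3,r4:72,r5:Add2
  c11: stall  regs: r0:8,r1:Add1,r2:5,r3:3,r4:72,r5:Add2
  c12: CDB Add1=78; issue SUB r0<-Add1  regs: r0:Add1,r1:78,r2:5,r3:3,r4:72,r5:Add2
  c13: CDB Add2=-69  regs: r0:Add1,r1:78,r2:5,r3:3,r4:72,r5:-69
  c14: -  regs: r0:Add1,r1:78,r2:5,r3:3,r4:72,r5:-69
  c15: -  regs: r0:Add1,r1:78,r2:5,r3:3,r4:72,r5:-69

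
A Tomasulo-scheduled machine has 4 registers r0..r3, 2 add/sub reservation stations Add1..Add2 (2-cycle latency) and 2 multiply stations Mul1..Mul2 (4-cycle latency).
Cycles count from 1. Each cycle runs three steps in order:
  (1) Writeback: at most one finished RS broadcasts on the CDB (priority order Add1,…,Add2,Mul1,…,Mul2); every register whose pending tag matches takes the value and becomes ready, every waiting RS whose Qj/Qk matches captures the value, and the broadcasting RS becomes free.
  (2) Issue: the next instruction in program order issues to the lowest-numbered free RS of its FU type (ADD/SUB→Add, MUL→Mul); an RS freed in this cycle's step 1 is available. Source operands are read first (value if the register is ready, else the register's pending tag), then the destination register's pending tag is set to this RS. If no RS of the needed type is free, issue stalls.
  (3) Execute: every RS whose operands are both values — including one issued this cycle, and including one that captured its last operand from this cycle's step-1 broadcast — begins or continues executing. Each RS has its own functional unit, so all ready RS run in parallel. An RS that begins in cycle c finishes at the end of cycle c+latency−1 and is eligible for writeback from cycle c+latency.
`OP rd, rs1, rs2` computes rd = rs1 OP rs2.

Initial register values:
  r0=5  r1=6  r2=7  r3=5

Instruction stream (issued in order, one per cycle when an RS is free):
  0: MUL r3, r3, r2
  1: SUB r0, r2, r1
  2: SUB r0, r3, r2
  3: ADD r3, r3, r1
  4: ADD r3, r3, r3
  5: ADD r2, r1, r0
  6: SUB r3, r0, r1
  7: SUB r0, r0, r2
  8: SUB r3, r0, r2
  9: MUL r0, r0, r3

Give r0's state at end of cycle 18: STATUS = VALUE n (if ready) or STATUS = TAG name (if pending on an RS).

  c1: issue MUL r3<-Mul1  regs: r0:5,r1:6,r2:7,r3:Mul1
  c2: issue SUB r0<-Add1  regs: r0:Add1,r1:6,r2:7,r3:Mul1
  c3: issue SUB r0<-Add2  regs: r0:Add2,r1:6,r2:7,r3:Mul1
  c4: CDB Add1=1; issue ADD r3<-Add1  regs: r0:Add2,r1:6,r2:7,r3:Add1
  c5: CDB Mul1=35; stall  regs: r0:Add2,r1:6,r2:7,r3:Add1
  c6: stall  regs: r0:Add2,r1:6,r2:7,r3:Add1
  c7: CDB Add1=41; issue ADD r3<-Add1  regs: r0:Add2,r1:6,r2:7,r3:Add1
  c8: CDB Add2=28; issue ADD r2<-Add2  regs: r0:28,r1:6,r2:Add2,r3:Add1
  c9: CDB Add1=82; issue SUB r3<-Add1  regs: r0:28,r1:6,r2:Add2,r3:Add1
  c10: CDB Add2=34; issue SUB r0<-Add2  regs: r0:Add2,r1:6,r2:34,r3:Add1
  c11: CDB Add1=22; issue SUB r3<-Add1  regs: r0:Add2,r1:6,r2:34,r3:Add1
  c12: CDB Add2=-6; issue MUL r0<-Mul1  regs: r0:Mul1,r1:6,r2:34,r3:Add1
  c13: -  regs: r0:Mul1,r1:6,r2:34,r3:Add1
  c14: CDB Add1=-40  regs: r0:Mul1,r1:6,r2:34,r3:-40
  c15: -  regs: r0:Mul1,r1:6,r2:34,r3:-40
  c16: -  regs: r0:Mul1,r1:6,r2:34,r3:-40
  c17: -  regs: r0:Mul1,r1:6,r2:34,r3:-40
  c18: CDB Mul1=240  regs: r0:240,r1:6,r2:34,r3:-40

STATUS = VALUE 240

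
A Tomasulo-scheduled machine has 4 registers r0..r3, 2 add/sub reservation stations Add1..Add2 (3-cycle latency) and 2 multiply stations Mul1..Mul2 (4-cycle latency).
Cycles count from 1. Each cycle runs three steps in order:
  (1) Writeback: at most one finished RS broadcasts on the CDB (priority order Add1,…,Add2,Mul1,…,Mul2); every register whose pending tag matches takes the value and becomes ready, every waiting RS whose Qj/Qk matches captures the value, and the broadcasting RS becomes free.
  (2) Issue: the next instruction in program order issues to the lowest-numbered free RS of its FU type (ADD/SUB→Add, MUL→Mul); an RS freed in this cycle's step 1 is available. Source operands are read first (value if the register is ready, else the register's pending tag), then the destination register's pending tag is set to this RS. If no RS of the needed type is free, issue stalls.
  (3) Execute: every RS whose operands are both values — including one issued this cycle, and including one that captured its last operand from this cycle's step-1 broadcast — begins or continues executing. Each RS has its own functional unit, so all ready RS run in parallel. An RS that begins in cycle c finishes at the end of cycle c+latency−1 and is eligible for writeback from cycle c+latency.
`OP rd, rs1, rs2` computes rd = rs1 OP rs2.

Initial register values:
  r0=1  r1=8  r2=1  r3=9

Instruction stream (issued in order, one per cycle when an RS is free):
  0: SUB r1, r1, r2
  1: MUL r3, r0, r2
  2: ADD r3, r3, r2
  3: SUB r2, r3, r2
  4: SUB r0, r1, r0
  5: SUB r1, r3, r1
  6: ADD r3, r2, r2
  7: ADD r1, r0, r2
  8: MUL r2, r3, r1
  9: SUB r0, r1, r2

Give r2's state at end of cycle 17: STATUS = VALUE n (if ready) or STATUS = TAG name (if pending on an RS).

STATUS = TAG Mul1

  c1: issue SUB r1<-Add1  regs: r0:1,r1:Add1,r2:1,r3:9
  c2: issue MUL r3<-Mul1  regs: r0:1,r1:Add1,r2:1,r3:Mul1
  c3: issue ADD r3<-Add2  regs: r0:1,r1:Add1,r2:1,r3:Add2
  c4: CDB Add1=7; issue SUB r2<-Add1  regs: r0:1,r1:7,r2:Add1,r3:Add2
  c5: stall  regs: r0:1,r1:7,r2:Add1,r3:Add2
  c6: CDB Mul1=1; stall  regs: r0:1,r1:7,r2:Add1,r3:Add2
  c7: stall  regs: r0:1,r1:7,r2:Add1,r3:Add2
  c8: stall  regs: r0:1,r1:7,r2:Add1,r3:Add2
  c9: CDB Add2=2; issue SUB r0<-Add2  regs: r0:Add2,r1:7,r2:Add1,r3:2
  c10: stall  regs: r0:Add2,r1:7,r2:Add1,r3:2
  c11: stall  regs: r0:Add2,r1:7,r2:Add1,r3:2
  c12: CDB Add1=1; issue SUB r1<-Add1  regs: r0:Add2,r1:Add1,r2:1,r3:2
  c13: CDB Add2=6; issue ADD r3<-Add2  regs: r0:6,r1:Add1,r2:1,r3:Add2
  c14: stall  regs: r0:6,r1:Add1,r2:1,r3:Add2
  c15: CDB Add1=-5; issue ADD r1<-Add1  regs: r0:6,r1:Add1,r2:1,r3:Add2
  c16: CDB Add2=2; issue MUL r2<-Mul1  regs: r0:6,r1:Add1,r2:Mul1,r3:2
  c17: issue SUB r0<-Add2  regs: r0:Add2,r1:Add1,r2:Mul1,r3:2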